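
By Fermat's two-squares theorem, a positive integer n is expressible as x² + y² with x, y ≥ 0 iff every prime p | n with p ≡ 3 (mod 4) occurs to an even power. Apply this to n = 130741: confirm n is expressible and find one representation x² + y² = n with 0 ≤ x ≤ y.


Step 1: Factor n = 130741 = 13 · 89 · 113.
Step 2: Check the mod-4 condition on each prime factor: 13 ≡ 1 (mod 4), exponent 1; 89 ≡ 1 (mod 4), exponent 1; 113 ≡ 1 (mod 4), exponent 1.
All primes ≡ 3 (mod 4) appear to even exponent (or don't appear), so by the two-squares theorem n IS expressible as a sum of two squares.
Step 3: Build a representation. Here n = 13 · 89 · 113 is a product of primes ≡ 1 (mod 4). Each prime p ≡ 1 (mod 4) is itself a sum of two squares; find a² by testing p − a² for a perfect square:
  13: 13 − 1² = 12, 13 − 2² = 9 = 3² ⇒ 13 = 2² + 3².
  89: 89 − 1² = 88, 89 − 2² = 85, 89 − 3² = 80, 89 − 4² = 73, 89 − 5² = 64 = 8² ⇒ 89 = 5² + 8².
  113: 113 − 1² = 112, 113 − 2² = 109, 113 − 3² = 104, 113 − 4² = 97, 113 − 5² = 88, 113 − 6² = 77, 113 − 7² = 64 = 8² ⇒ 113 = 7² + 8².
  Combine using the Brahmagupta–Fibonacci identity (a² + b²)(c² + d²) = (ac − bd)² + (ad + bc)² = (ac + bd)² + (ad − bc)²:
  13 · 89 = 1157: from (2² + 3²)(5² + 8²), take (2·5 − 3·8, 2·8 + 3·5) = (10 − 24, 16 + 15) = (-14, 31); dropping signs (only squares matter) gives (14, 31); check 14² + 31² = 196 + 961 = 1157 ✓.
  1157 · 113 = 130741: from (14² + 31²)(7² + 8²), take (14·7 − 31·8, 14·8 + 31·7) = (98 − 248, 112 + 217) = (-150, 329); dropping signs (only squares matter) gives (150, 329); check 150² + 329² = 22500 + 108241 = 130741 ✓.
Step 4: Order so x ≤ y and verify: 150² + 329² = 22500 + 108241 = 130741 = n. ✓

n = 130741 = 150² + 329² (one valid representation with x ≤ y).


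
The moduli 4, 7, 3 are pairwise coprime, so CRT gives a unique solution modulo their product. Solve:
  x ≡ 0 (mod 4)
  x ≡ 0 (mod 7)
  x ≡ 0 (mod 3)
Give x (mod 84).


Moduli 4, 7, 3 are pairwise coprime; by CRT there is a unique solution modulo M = 4 · 7 · 3 = 84.
Solve pairwise, accumulating the modulus:
  Start with x ≡ 0 (mod 4).
  Combine with x ≡ 0 (mod 7): since gcd(4, 7) = 1, we get a unique residue mod 28.
    Write x = 0 + 4·t and substitute into x ≡ 0 (mod 7): 4·t ≡ 0 − 0 = 0 (mod 7).
    The inverse of 4 mod 7 is 2 (since 4·2 = 8 = 1·7 + 1), so t ≡ 2·0 = 0 ≡ 0 (mod 7).
    Then x = 0 + 4·0 = 0, valid modulo lcm(4, 7) = 28: x ≡ 0 (mod 28).
  Combine with x ≡ 0 (mod 3): since gcd(28, 3) = 1, we get a unique residue mod 84.
    Write x = 0 + 28·t and substitute into x ≡ 0 (mod 3): 28·t ≡ 0 − 0 = 0 (mod 3).
    Reduce coefficients mod 3: 1·t ≡ 0 (mod 3).
    So t ≡ 0 (mod 3).
    Then x = 0 + 28·0 = 0, valid modulo lcm(28, 3) = 84: x ≡ 0 (mod 84).
Verify: 0 mod 4 = 0 ✓, 0 mod 7 = 0 ✓, 0 mod 3 = 0 ✓.

x ≡ 0 (mod 84).


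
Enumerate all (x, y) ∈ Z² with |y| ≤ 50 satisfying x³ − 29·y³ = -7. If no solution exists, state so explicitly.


The equation is x³ - 29y³ = -7. For fixed y, x³ = 29·y³ − 7, so a solution requires the RHS to be a perfect cube.
Strategy: iterate y from -50 to 50, compute RHS = 29·y³ − 7, and check whether it is a (positive or negative) perfect cube.
Check small values of y:
  y = 0: RHS = -7 is not a perfect cube.
  y = 1: RHS = 22 is not a perfect cube.
  y = -1: RHS = -36 is not a perfect cube.
  y = 2: RHS = 225 is not a perfect cube.
  y = -2: RHS = -239 is not a perfect cube.
  y = 3: RHS = 776 is not a perfect cube.
  y = -3: RHS = -790 is not a perfect cube.
Continuing the search up to |y| = 50 finds no solutions either.
No (x, y) in the scanned range satisfies the equation.

No integer solutions with |y| ≤ 50.


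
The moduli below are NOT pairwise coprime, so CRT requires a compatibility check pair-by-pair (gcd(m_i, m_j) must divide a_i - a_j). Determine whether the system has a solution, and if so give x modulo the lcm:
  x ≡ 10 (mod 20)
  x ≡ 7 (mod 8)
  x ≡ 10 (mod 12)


Moduli 20, 8, 12 are not pairwise coprime, so CRT works modulo lcm(m_i) when all pairwise compatibility conditions hold.
Pairwise compatibility: gcd(m_i, m_j) must divide a_i - a_j for every pair.
Merge one congruence at a time:
  Start: x ≡ 10 (mod 20).
  Combine with x ≡ 7 (mod 8): gcd(20, 8) = 4, and 7 - 10 = -3 is NOT divisible by 4.
    ⇒ system is inconsistent (no integer solution).

No solution (the system is inconsistent).


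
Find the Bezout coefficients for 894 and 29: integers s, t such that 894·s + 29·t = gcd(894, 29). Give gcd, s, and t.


Euclidean algorithm on (894, 29) — divide until remainder is 0:
  894 = 30 · 29 + 24
  29 = 1 · 24 + 5
  24 = 4 · 5 + 4
  5 = 1 · 4 + 1
  4 = 4 · 1 + 0
gcd(894, 29) = 1.
Track Bezout coefficients alongside the remainders: start with r₀ = 894 = a·1 + b·0 (s = 1, t = 0) and r₁ = 29 = a·0 + b·1 (s = 0, t = 1); each new remainder r_{k+1} = r_{k-1} − q_k·r_k inherits s_{k+1} = s_{k-1} − q_k·s_k, t_{k+1} = t_{k-1} − q_k·t_k, so r_k = a·s_k + b·t_k at every step:
  q = 30: r = 24, s = 1 − 30·0 = 1, t = 0 − 30·1 = -30  (check: 894·1 + 29·(-30) = 24)
  q = 1: r = 5, s = 0 − 1·1 = -1, t = 1 − 1·(-30) = 31  (check: 894·(-1) + 29·31 = 5)
  q = 4: r = 4, s = 1 − 4·(-1) = 5, t = -30 − 4·31 = -154  (check: 894·5 + 29·(-154) = 4)
  q = 1: r = 1, s = -1 − 1·5 = -6, t = 31 − 1·(-154) = 185  (check: 894·(-6) + 29·185 = 1)
The row with r = 1 (the gcd) gives the Bezout coefficients s = -6, t = 185.
Result: 894 · (-6) + 29 · (185) = 1.

gcd(894, 29) = 1; s = -6, t = 185 (check: 894·(-6) + 29·185 = 1).


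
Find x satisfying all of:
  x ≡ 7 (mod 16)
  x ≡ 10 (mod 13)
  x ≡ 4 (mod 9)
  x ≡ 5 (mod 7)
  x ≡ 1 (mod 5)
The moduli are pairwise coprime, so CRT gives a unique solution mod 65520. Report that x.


Product of moduli M = 16 · 13 · 9 · 7 · 5 = 65520.
Merge one congruence at a time:
  Start: x ≡ 7 (mod 16).
  Combine with x ≡ 10 (mod 13); new modulus lcm = 208.
    Write x = 7 + 16·t and substitute into x ≡ 10 (mod 13): 16·t ≡ 10 − 7 = 3 (mod 13).
    Reduce coefficients mod 13: 3·t ≡ 3 (mod 13).
    The inverse of 3 mod 13 is 9 (since 3·9 = 27 = 2·13 + 1), so t ≡ 9·3 = 27 ≡ 1 (mod 13).
    Then x = 7 + 16·1 = 23, valid modulo lcm(16, 13) = 208: x ≡ 23 (mod 208).
  Combine with x ≡ 4 (mod 9); new modulus lcm = 1872.
    Write x = 23 + 208·t and substitute into x ≡ 4 (mod 9): 208·t ≡ 4 − 23 = -19 (mod 9).
    Reduce coefficients mod 9: 1·t ≡ 8 (mod 9).
    So t ≡ 8 (mod 9).
    Then x = 23 + 208·8 = 1687, valid modulo lcm(208, 9) = 1872: x ≡ 1687 (mod 1872).
  Combine with x ≡ 5 (mod 7); new modulus lcm = 13104.
    Write x = 1687 + 1872·t and substitute into x ≡ 5 (mod 7): 1872·t ≡ 5 − 1687 = -1682 (mod 7).
    Reduce coefficients mod 7: 3·t ≡ 5 (mod 7).
    The inverse of 3 mod 7 is 5 (since 3·5 = 15 = 2·7 + 1), so t ≡ 5·5 = 25 ≡ 4 (mod 7).
    Then x = 1687 + 1872·4 = 9175, valid modulo lcm(1872, 7) = 13104: x ≡ 9175 (mod 13104).
  Combine with x ≡ 1 (mod 5); new modulus lcm = 65520.
    Write x = 9175 + 13104·t and substitute into x ≡ 1 (mod 5): 13104·t ≡ 1 − 9175 = -9174 (mod 5).
    Reduce coefficients mod 5: 4·t ≡ 1 (mod 5).
    The inverse of 4 mod 5 is 4 (since 4·4 = 16 = 3·5 + 1), so t ≡ 4·1 = 4 ≡ 4 (mod 5).
    Then x = 9175 + 13104·4 = 61591, valid modulo lcm(13104, 5) = 65520: x ≡ 61591 (mod 65520).
Verify against each original: 61591 mod 16 = 7, 61591 mod 13 = 10, 61591 mod 9 = 4, 61591 mod 7 = 5, 61591 mod 5 = 1.

x ≡ 61591 (mod 65520).


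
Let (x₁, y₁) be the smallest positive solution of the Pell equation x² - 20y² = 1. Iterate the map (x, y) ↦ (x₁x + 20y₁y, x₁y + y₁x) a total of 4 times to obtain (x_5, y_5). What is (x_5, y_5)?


Step 1: Find the fundamental solution (x₁, y₁) of x² - 20y² = 1.
  Expand √20 as a continued fraction. a₀ = ⌊√20⌋ = 4; iterate m_{k+1} = d_k·a_k − m_k, d_{k+1} = (20 − m_{k+1}²)/d_k, a_{k+1} = ⌊(a₀ + m_{k+1})/d_{k+1}⌋ (starting m₀ = 0, d₀ = 1), with convergents p_k = a_k·p_{k-1} + p_{k-2}, q_k = a_k·q_{k-1} + q_{k-2} (p₋₁ = 1, q₋₁ = 0):
  k = 0: a₀ = 4; p₀/q₀ = 4/1; p₀² − 20·q₀² = 16 − 20 = -4.
  k = 1: m = 4, d = 4, a = ⌊(4 + 4)/4⌋ = 2; p/q = (2·4 + 1)/(2·1 + 0) = 9/2; p² − 20·q² = 81 − 80 = 1.
  The first convergent with p² − 20·q² = 1 gives the fundamental solution (x₁, y₁) = (9, 2).
Step 2: Apply the recurrence (x_{n+1}, y_{n+1}) = (x₁x_n + 20y₁y_n, x₁y_n + y₁x_n) repeatedly.
  From (x_1, y_1) = (9, 2): x_2 = 9·9 + 20·2·2 = 161; y_2 = 9·2 + 2·9 = 36.
  From (x_2, y_2) = (161, 36): x_3 = 9·161 + 20·2·36 = 2889; y_3 = 9·36 + 2·161 = 646.
  From (x_3, y_3) = (2889, 646): x_4 = 9·2889 + 20·2·646 = 51841; y_4 = 9·646 + 2·2889 = 11592.
  From (x_4, y_4) = (51841, 11592): x_5 = 9·51841 + 20·2·11592 = 930249; y_5 = 9·11592 + 2·51841 = 208010.
Step 3: Verify x_5² - 20·y_5² = 865363202001 - 865363202000 = 1 (should be 1). ✓

(x_1, y_1) = (9, 2); (x_5, y_5) = (930249, 208010).


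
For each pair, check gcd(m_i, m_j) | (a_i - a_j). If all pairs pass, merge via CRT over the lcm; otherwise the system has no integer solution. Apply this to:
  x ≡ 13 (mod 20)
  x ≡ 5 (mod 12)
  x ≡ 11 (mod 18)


Moduli 20, 12, 18 are not pairwise coprime, so CRT works modulo lcm(m_i) when all pairwise compatibility conditions hold.
Pairwise compatibility: gcd(m_i, m_j) must divide a_i - a_j for every pair.
Merge one congruence at a time:
  Start: x ≡ 13 (mod 20).
  Combine with x ≡ 5 (mod 12): gcd(20, 12) = 4; 5 - 13 = -8, which IS divisible by 4, so compatible.
    Write x = 13 + 20·t and substitute into x ≡ 5 (mod 12): 20·t ≡ 5 − 13 = -8 (mod 12).
    Divide the congruence (and modulus) by g = 4: 5·t ≡ -2 (mod 3).
    Reduce coefficients mod 3: 2·t ≡ 1 (mod 3).
    The inverse of 2 mod 3 is 2 (since 2·2 = 4 = 1·3 + 1), so t ≡ 2·1 = 2 ≡ 2 (mod 3).
    Then x = 13 + 20·2 = 53, valid modulo lcm(20, 12) = 60: x ≡ 53 (mod 60).
  Combine with x ≡ 11 (mod 18): gcd(60, 18) = 6; 11 - 53 = -42, which IS divisible by 6, so compatible.
    Write x = 53 + 60·t and substitute into x ≡ 11 (mod 18): 60·t ≡ 11 − 53 = -42 (mod 18).
    Divide the congruence (and modulus) by g = 6: 10·t ≡ -7 (mod 3).
    Reduce coefficients mod 3: 1·t ≡ 2 (mod 3).
    So t ≡ 2 (mod 3).
    Then x = 53 + 60·2 = 173, valid modulo lcm(60, 18) = 180: x ≡ 173 (mod 180).
Verify: 173 mod 20 = 13, 173 mod 12 = 5, 173 mod 18 = 11.

x ≡ 173 (mod 180).


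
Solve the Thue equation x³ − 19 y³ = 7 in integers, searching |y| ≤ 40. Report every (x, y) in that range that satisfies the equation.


The equation is x³ - 19y³ = 7. For fixed y, x³ = 19·y³ + 7, so a solution requires the RHS to be a perfect cube.
Strategy: iterate y from -40 to 40, compute RHS = 19·y³ + 7, and check whether it is a (positive or negative) perfect cube.
Check small values of y:
  y = 0: RHS = 7 is not a perfect cube.
  y = 1: RHS = 26 is not a perfect cube.
  y = -1: RHS = -12 is not a perfect cube.
  y = 2: RHS = 159 is not a perfect cube.
  y = -2: RHS = -145 is not a perfect cube.
  y = 3: RHS = 520 is not a perfect cube.
  y = -3: RHS = -506 is not a perfect cube.
Continuing the search up to |y| = 40 finds no solutions either.
No (x, y) in the scanned range satisfies the equation.

No integer solutions with |y| ≤ 40.


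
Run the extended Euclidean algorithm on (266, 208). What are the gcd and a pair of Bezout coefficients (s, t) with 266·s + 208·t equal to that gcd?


Euclidean algorithm on (266, 208) — divide until remainder is 0:
  266 = 1 · 208 + 58
  208 = 3 · 58 + 34
  58 = 1 · 34 + 24
  34 = 1 · 24 + 10
  24 = 2 · 10 + 4
  10 = 2 · 4 + 2
  4 = 2 · 2 + 0
gcd(266, 208) = 2.
Track Bezout coefficients alongside the remainders: start with r₀ = 266 = a·1 + b·0 (s = 1, t = 0) and r₁ = 208 = a·0 + b·1 (s = 0, t = 1); each new remainder r_{k+1} = r_{k-1} − q_k·r_k inherits s_{k+1} = s_{k-1} − q_k·s_k, t_{k+1} = t_{k-1} − q_k·t_k, so r_k = a·s_k + b·t_k at every step:
  q = 1: r = 58, s = 1 − 1·0 = 1, t = 0 − 1·1 = -1  (check: 266·1 + 208·(-1) = 58)
  q = 3: r = 34, s = 0 − 3·1 = -3, t = 1 − 3·(-1) = 4  (check: 266·(-3) + 208·4 = 34)
  q = 1: r = 24, s = 1 − 1·(-3) = 4, t = -1 − 1·4 = -5  (check: 266·4 + 208·(-5) = 24)
  q = 1: r = 10, s = -3 − 1·4 = -7, t = 4 − 1·(-5) = 9  (check: 266·(-7) + 208·9 = 10)
  q = 2: r = 4, s = 4 − 2·(-7) = 18, t = -5 − 2·9 = -23  (check: 266·18 + 208·(-23) = 4)
  q = 2: r = 2, s = -7 − 2·18 = -43, t = 9 − 2·(-23) = 55  (check: 266·(-43) + 208·55 = 2)
The row with r = 2 (the gcd) gives the Bezout coefficients s = -43, t = 55.
Result: 266 · (-43) + 208 · (55) = 2.

gcd(266, 208) = 2; s = -43, t = 55 (check: 266·(-43) + 208·55 = 2).


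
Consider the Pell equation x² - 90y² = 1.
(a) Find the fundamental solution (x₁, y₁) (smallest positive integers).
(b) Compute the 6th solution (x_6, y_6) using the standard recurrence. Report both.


Step 1: Find the fundamental solution (x₁, y₁) of x² - 90y² = 1.
  Expand √90 as a continued fraction. a₀ = ⌊√90⌋ = 9; iterate m_{k+1} = d_k·a_k − m_k, d_{k+1} = (90 − m_{k+1}²)/d_k, a_{k+1} = ⌊(a₀ + m_{k+1})/d_{k+1}⌋ (starting m₀ = 0, d₀ = 1), with convergents p_k = a_k·p_{k-1} + p_{k-2}, q_k = a_k·q_{k-1} + q_{k-2} (p₋₁ = 1, q₋₁ = 0):
  k = 0: a₀ = 9; p₀/q₀ = 9/1; p₀² − 90·q₀² = 81 − 90 = -9.
  k = 1: m = 9, d = 9, a = ⌊(9 + 9)/9⌋ = 2; p/q = (2·9 + 1)/(2·1 + 0) = 19/2; p² − 90·q² = 361 − 360 = 1.
  The first convergent with p² − 90·q² = 1 gives the fundamental solution (x₁, y₁) = (19, 2).
Step 2: Apply the recurrence (x_{n+1}, y_{n+1}) = (x₁x_n + 90y₁y_n, x₁y_n + y₁x_n) repeatedly.
  From (x_1, y_1) = (19, 2): x_2 = 19·19 + 90·2·2 = 721; y_2 = 19·2 + 2·19 = 76.
  From (x_2, y_2) = (721, 76): x_3 = 19·721 + 90·2·76 = 27379; y_3 = 19·76 + 2·721 = 2886.
  From (x_3, y_3) = (27379, 2886): x_4 = 19·27379 + 90·2·2886 = 1039681; y_4 = 19·2886 + 2·27379 = 109592.
  From (x_4, y_4) = (1039681, 109592): x_5 = 19·1039681 + 90·2·109592 = 39480499; y_5 = 19·109592 + 2·1039681 = 4161610.
  From (x_5, y_5) = (39480499, 4161610): x_6 = 19·39480499 + 90·2·4161610 = 1499219281; y_6 = 19·4161610 + 2·39480499 = 158031588.
Step 3: Verify x_6² - 90·y_6² = 2247658452522156961 - 2247658452522156960 = 1 (should be 1). ✓

(x_1, y_1) = (19, 2); (x_6, y_6) = (1499219281, 158031588).


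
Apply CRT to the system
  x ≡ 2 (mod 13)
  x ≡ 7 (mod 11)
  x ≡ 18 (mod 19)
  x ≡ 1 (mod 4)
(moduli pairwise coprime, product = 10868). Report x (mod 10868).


Product of moduli M = 13 · 11 · 19 · 4 = 10868.
Merge one congruence at a time:
  Start: x ≡ 2 (mod 13).
  Combine with x ≡ 7 (mod 11); new modulus lcm = 143.
    Write x = 2 + 13·t and substitute into x ≡ 7 (mod 11): 13·t ≡ 7 − 2 = 5 (mod 11).
    Reduce coefficients mod 11: 2·t ≡ 5 (mod 11).
    The inverse of 2 mod 11 is 6 (since 2·6 = 12 = 1·11 + 1), so t ≡ 6·5 = 30 ≡ 8 (mod 11).
    Then x = 2 + 13·8 = 106, valid modulo lcm(13, 11) = 143: x ≡ 106 (mod 143).
  Combine with x ≡ 18 (mod 19); new modulus lcm = 2717.
    Write x = 106 + 143·t and substitute into x ≡ 18 (mod 19): 143·t ≡ 18 − 106 = -88 (mod 19).
    Reduce coefficients mod 19: 10·t ≡ 7 (mod 19).
    The inverse of 10 mod 19 is 2 (since 10·2 = 20 = 1·19 + 1), so t ≡ 2·7 = 14 ≡ 14 (mod 19).
    Then x = 106 + 143·14 = 2108, valid modulo lcm(143, 19) = 2717: x ≡ 2108 (mod 2717).
  Combine with x ≡ 1 (mod 4); new modulus lcm = 10868.
    Write x = 2108 + 2717·t and substitute into x ≡ 1 (mod 4): 2717·t ≡ 1 − 2108 = -2107 (mod 4).
    Reduce coefficients mod 4: 1·t ≡ 1 (mod 4).
    So t ≡ 1 (mod 4).
    Then x = 2108 + 2717·1 = 4825, valid modulo lcm(2717, 4) = 10868: x ≡ 4825 (mod 10868).
Verify against each original: 4825 mod 13 = 2, 4825 mod 11 = 7, 4825 mod 19 = 18, 4825 mod 4 = 1.

x ≡ 4825 (mod 10868).


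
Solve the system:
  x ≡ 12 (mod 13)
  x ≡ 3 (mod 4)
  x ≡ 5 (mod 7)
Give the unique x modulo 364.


Moduli 13, 4, 7 are pairwise coprime; by CRT there is a unique solution modulo M = 13 · 4 · 7 = 364.
Solve pairwise, accumulating the modulus:
  Start with x ≡ 12 (mod 13).
  Combine with x ≡ 3 (mod 4): since gcd(13, 4) = 1, we get a unique residue mod 52.
    Write x = 12 + 13·t and substitute into x ≡ 3 (mod 4): 13·t ≡ 3 − 12 = -9 (mod 4).
    Reduce coefficients mod 4: 1·t ≡ 3 (mod 4).
    So t ≡ 3 (mod 4).
    Then x = 12 + 13·3 = 51, valid modulo lcm(13, 4) = 52: x ≡ 51 (mod 52).
  Combine with x ≡ 5 (mod 7): since gcd(52, 7) = 1, we get a unique residue mod 364.
    Write x = 51 + 52·t and substitute into x ≡ 5 (mod 7): 52·t ≡ 5 − 51 = -46 (mod 7).
    Reduce coefficients mod 7: 3·t ≡ 3 (mod 7).
    The inverse of 3 mod 7 is 5 (since 3·5 = 15 = 2·7 + 1), so t ≡ 5·3 = 15 ≡ 1 (mod 7).
    Then x = 51 + 52·1 = 103, valid modulo lcm(52, 7) = 364: x ≡ 103 (mod 364).
Verify: 103 mod 13 = 12 ✓, 103 mod 4 = 3 ✓, 103 mod 7 = 5 ✓.

x ≡ 103 (mod 364).


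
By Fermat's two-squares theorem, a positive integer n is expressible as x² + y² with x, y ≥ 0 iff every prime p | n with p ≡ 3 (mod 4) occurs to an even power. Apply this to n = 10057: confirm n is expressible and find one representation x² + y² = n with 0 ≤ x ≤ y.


Step 1: Factor n = 10057 = 89 · 113.
Step 2: Check the mod-4 condition on each prime factor: 89 ≡ 1 (mod 4), exponent 1; 113 ≡ 1 (mod 4), exponent 1.
All primes ≡ 3 (mod 4) appear to even exponent (or don't appear), so by the two-squares theorem n IS expressible as a sum of two squares.
Step 3: Build a representation. Here n = 89 · 113 is a product of primes ≡ 1 (mod 4). Each prime p ≡ 1 (mod 4) is itself a sum of two squares; find a² by testing p − a² for a perfect square:
  89: 89 − 1² = 88, 89 − 2² = 85, 89 − 3² = 80, 89 − 4² = 73, 89 − 5² = 64 = 8² ⇒ 89 = 5² + 8².
  113: 113 − 1² = 112, 113 − 2² = 109, 113 − 3² = 104, 113 − 4² = 97, 113 − 5² = 88, 113 − 6² = 77, 113 − 7² = 64 = 8² ⇒ 113 = 7² + 8².
  Combine using the Brahmagupta–Fibonacci identity (a² + b²)(c² + d²) = (ac − bd)² + (ad + bc)² = (ac + bd)² + (ad − bc)²:
  89 · 113 = 10057: from (5² + 8²)(7² + 8²), take (5·7 − 8·8, 5·8 + 8·7) = (35 − 64, 40 + 56) = (-29, 96); dropping signs (only squares matter) gives (29, 96); check 29² + 96² = 841 + 9216 = 10057 ✓.
Step 4: Order so x ≤ y and verify: 29² + 96² = 841 + 9216 = 10057 = n. ✓

n = 10057 = 29² + 96² (one valid representation with x ≤ y).


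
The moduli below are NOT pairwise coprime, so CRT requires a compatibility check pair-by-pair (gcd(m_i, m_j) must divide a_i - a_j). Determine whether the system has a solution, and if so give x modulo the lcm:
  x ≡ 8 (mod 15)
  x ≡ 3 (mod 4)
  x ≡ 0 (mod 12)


Moduli 15, 4, 12 are not pairwise coprime, so CRT works modulo lcm(m_i) when all pairwise compatibility conditions hold.
Pairwise compatibility: gcd(m_i, m_j) must divide a_i - a_j for every pair.
Merge one congruence at a time:
  Start: x ≡ 8 (mod 15).
  Combine with x ≡ 3 (mod 4): gcd(15, 4) = 1; 3 - 8 = -5, which IS divisible by 1, so compatible.
    Write x = 8 + 15·t and substitute into x ≡ 3 (mod 4): 15·t ≡ 3 − 8 = -5 (mod 4).
    Reduce coefficients mod 4: 3·t ≡ 3 (mod 4).
    The inverse of 3 mod 4 is 3 (since 3·3 = 9 = 2·4 + 1), so t ≡ 3·3 = 9 ≡ 1 (mod 4).
    Then x = 8 + 15·1 = 23, valid modulo lcm(15, 4) = 60: x ≡ 23 (mod 60).
  Combine with x ≡ 0 (mod 12): gcd(60, 12) = 12, and 0 - 23 = -23 is NOT divisible by 12.
    ⇒ system is inconsistent (no integer solution).

No solution (the system is inconsistent).


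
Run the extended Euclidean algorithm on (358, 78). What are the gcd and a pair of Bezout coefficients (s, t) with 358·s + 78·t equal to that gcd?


Euclidean algorithm on (358, 78) — divide until remainder is 0:
  358 = 4 · 78 + 46
  78 = 1 · 46 + 32
  46 = 1 · 32 + 14
  32 = 2 · 14 + 4
  14 = 3 · 4 + 2
  4 = 2 · 2 + 0
gcd(358, 78) = 2.
Track Bezout coefficients alongside the remainders: start with r₀ = 358 = a·1 + b·0 (s = 1, t = 0) and r₁ = 78 = a·0 + b·1 (s = 0, t = 1); each new remainder r_{k+1} = r_{k-1} − q_k·r_k inherits s_{k+1} = s_{k-1} − q_k·s_k, t_{k+1} = t_{k-1} − q_k·t_k, so r_k = a·s_k + b·t_k at every step:
  q = 4: r = 46, s = 1 − 4·0 = 1, t = 0 − 4·1 = -4  (check: 358·1 + 78·(-4) = 46)
  q = 1: r = 32, s = 0 − 1·1 = -1, t = 1 − 1·(-4) = 5  (check: 358·(-1) + 78·5 = 32)
  q = 1: r = 14, s = 1 − 1·(-1) = 2, t = -4 − 1·5 = -9  (check: 358·2 + 78·(-9) = 14)
  q = 2: r = 4, s = -1 − 2·2 = -5, t = 5 − 2·(-9) = 23  (check: 358·(-5) + 78·23 = 4)
  q = 3: r = 2, s = 2 − 3·(-5) = 17, t = -9 − 3·23 = -78  (check: 358·17 + 78·(-78) = 2)
The row with r = 2 (the gcd) gives the Bezout coefficients s = 17, t = -78.
Result: 358 · (17) + 78 · (-78) = 2.

gcd(358, 78) = 2; s = 17, t = -78 (check: 358·17 + 78·(-78) = 2).


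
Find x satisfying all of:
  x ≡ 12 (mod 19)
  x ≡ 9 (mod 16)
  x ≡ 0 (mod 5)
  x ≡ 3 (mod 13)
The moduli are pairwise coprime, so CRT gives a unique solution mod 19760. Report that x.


Product of moduli M = 19 · 16 · 5 · 13 = 19760.
Merge one congruence at a time:
  Start: x ≡ 12 (mod 19).
  Combine with x ≡ 9 (mod 16); new modulus lcm = 304.
    Write x = 12 + 19·t and substitute into x ≡ 9 (mod 16): 19·t ≡ 9 − 12 = -3 (mod 16).
    Reduce coefficients mod 16: 3·t ≡ 13 (mod 16).
    The inverse of 3 mod 16 is 11 (since 3·11 = 33 = 2·16 + 1), so t ≡ 11·13 = 143 ≡ 15 (mod 16).
    Then x = 12 + 19·15 = 297, valid modulo lcm(19, 16) = 304: x ≡ 297 (mod 304).
  Combine with x ≡ 0 (mod 5); new modulus lcm = 1520.
    Write x = 297 + 304·t and substitute into x ≡ 0 (mod 5): 304·t ≡ 0 − 297 = -297 (mod 5).
    Reduce coefficients mod 5: 4·t ≡ 3 (mod 5).
    The inverse of 4 mod 5 is 4 (since 4·4 = 16 = 3·5 + 1), so t ≡ 4·3 = 12 ≡ 2 (mod 5).
    Then x = 297 + 304·2 = 905, valid modulo lcm(304, 5) = 1520: x ≡ 905 (mod 1520).
  Combine with x ≡ 3 (mod 13); new modulus lcm = 19760.
    Write x = 905 + 1520·t and substitute into x ≡ 3 (mod 13): 1520·t ≡ 3 − 905 = -902 (mod 13).
    Reduce coefficients mod 13: 12·t ≡ 8 (mod 13).
    The inverse of 12 mod 13 is 12 (since 12·12 = 144 = 11·13 + 1), so t ≡ 12·8 = 96 ≡ 5 (mod 13).
    Then x = 905 + 1520·5 = 8505, valid modulo lcm(1520, 13) = 19760: x ≡ 8505 (mod 19760).
Verify against each original: 8505 mod 19 = 12, 8505 mod 16 = 9, 8505 mod 5 = 0, 8505 mod 13 = 3.

x ≡ 8505 (mod 19760).


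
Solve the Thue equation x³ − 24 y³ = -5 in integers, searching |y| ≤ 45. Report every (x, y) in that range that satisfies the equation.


The equation is x³ - 24y³ = -5. For fixed y, x³ = 24·y³ − 5, so a solution requires the RHS to be a perfect cube.
Strategy: iterate y from -45 to 45, compute RHS = 24·y³ − 5, and check whether it is a (positive or negative) perfect cube.
Check small values of y:
  y = 0: RHS = -5 is not a perfect cube.
  y = 1: RHS = 19 is not a perfect cube.
  y = -1: RHS = -29 is not a perfect cube.
  y = 2: RHS = 187 is not a perfect cube.
  y = -2: RHS = -197 is not a perfect cube.
  y = 3: RHS = 643 is not a perfect cube.
  y = -3: RHS = -653 is not a perfect cube.
Continuing the search up to |y| = 45 finds no solutions either.
No (x, y) in the scanned range satisfies the equation.

No integer solutions with |y| ≤ 45.


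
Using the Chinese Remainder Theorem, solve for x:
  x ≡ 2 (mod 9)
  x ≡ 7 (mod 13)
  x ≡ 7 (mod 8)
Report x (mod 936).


Moduli 9, 13, 8 are pairwise coprime; by CRT there is a unique solution modulo M = 9 · 13 · 8 = 936.
Solve pairwise, accumulating the modulus:
  Start with x ≡ 2 (mod 9).
  Combine with x ≡ 7 (mod 13): since gcd(9, 13) = 1, we get a unique residue mod 117.
    Write x = 2 + 9·t and substitute into x ≡ 7 (mod 13): 9·t ≡ 7 − 2 = 5 (mod 13).
    The inverse of 9 mod 13 is 3 (since 9·3 = 27 = 2·13 + 1), so t ≡ 3·5 = 15 ≡ 2 (mod 13).
    Then x = 2 + 9·2 = 20, valid modulo lcm(9, 13) = 117: x ≡ 20 (mod 117).
  Combine with x ≡ 7 (mod 8): since gcd(117, 8) = 1, we get a unique residue mod 936.
    Write x = 20 + 117·t and substitute into x ≡ 7 (mod 8): 117·t ≡ 7 − 20 = -13 (mod 8).
    Reduce coefficients mod 8: 5·t ≡ 3 (mod 8).
    The inverse of 5 mod 8 is 5 (since 5·5 = 25 = 3·8 + 1), so t ≡ 5·3 = 15 ≡ 7 (mod 8).
    Then x = 20 + 117·7 = 839, valid modulo lcm(117, 8) = 936: x ≡ 839 (mod 936).
Verify: 839 mod 9 = 2 ✓, 839 mod 13 = 7 ✓, 839 mod 8 = 7 ✓.

x ≡ 839 (mod 936).


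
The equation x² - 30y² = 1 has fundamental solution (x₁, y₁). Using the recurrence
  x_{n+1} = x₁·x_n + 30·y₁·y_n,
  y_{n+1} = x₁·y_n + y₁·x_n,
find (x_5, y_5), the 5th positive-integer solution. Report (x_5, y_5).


Step 1: Find the fundamental solution (x₁, y₁) of x² - 30y² = 1.
  Expand √30 as a continued fraction. a₀ = ⌊√30⌋ = 5; iterate m_{k+1} = d_k·a_k − m_k, d_{k+1} = (30 − m_{k+1}²)/d_k, a_{k+1} = ⌊(a₀ + m_{k+1})/d_{k+1}⌋ (starting m₀ = 0, d₀ = 1), with convergents p_k = a_k·p_{k-1} + p_{k-2}, q_k = a_k·q_{k-1} + q_{k-2} (p₋₁ = 1, q₋₁ = 0):
  k = 0: a₀ = 5; p₀/q₀ = 5/1; p₀² − 30·q₀² = 25 − 30 = -5.
  k = 1: m = 5, d = 5, a = ⌊(5 + 5)/5⌋ = 2; p/q = (2·5 + 1)/(2·1 + 0) = 11/2; p² − 30·q² = 121 − 120 = 1.
  The first convergent with p² − 30·q² = 1 gives the fundamental solution (x₁, y₁) = (11, 2).
Step 2: Apply the recurrence (x_{n+1}, y_{n+1}) = (x₁x_n + 30y₁y_n, x₁y_n + y₁x_n) repeatedly.
  From (x_1, y_1) = (11, 2): x_2 = 11·11 + 30·2·2 = 241; y_2 = 11·2 + 2·11 = 44.
  From (x_2, y_2) = (241, 44): x_3 = 11·241 + 30·2·44 = 5291; y_3 = 11·44 + 2·241 = 966.
  From (x_3, y_3) = (5291, 966): x_4 = 11·5291 + 30·2·966 = 116161; y_4 = 11·966 + 2·5291 = 21208.
  From (x_4, y_4) = (116161, 21208): x_5 = 11·116161 + 30·2·21208 = 2550251; y_5 = 11·21208 + 2·116161 = 465610.
Step 3: Verify x_5² - 30·y_5² = 6503780163001 - 6503780163000 = 1 (should be 1). ✓

(x_1, y_1) = (11, 2); (x_5, y_5) = (2550251, 465610).


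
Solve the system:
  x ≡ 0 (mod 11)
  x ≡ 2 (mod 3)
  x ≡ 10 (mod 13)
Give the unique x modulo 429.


Moduli 11, 3, 13 are pairwise coprime; by CRT there is a unique solution modulo M = 11 · 3 · 13 = 429.
Solve pairwise, accumulating the modulus:
  Start with x ≡ 0 (mod 11).
  Combine with x ≡ 2 (mod 3): since gcd(11, 3) = 1, we get a unique residue mod 33.
    Write x = 0 + 11·t and substitute into x ≡ 2 (mod 3): 11·t ≡ 2 − 0 = 2 (mod 3).
    Reduce coefficients mod 3: 2·t ≡ 2 (mod 3).
    The inverse of 2 mod 3 is 2 (since 2·2 = 4 = 1·3 + 1), so t ≡ 2·2 = 4 ≡ 1 (mod 3).
    Then x = 0 + 11·1 = 11, valid modulo lcm(11, 3) = 33: x ≡ 11 (mod 33).
  Combine with x ≡ 10 (mod 13): since gcd(33, 13) = 1, we get a unique residue mod 429.
    Write x = 11 + 33·t and substitute into x ≡ 10 (mod 13): 33·t ≡ 10 − 11 = -1 (mod 13).
    Reduce coefficients mod 13: 7·t ≡ 12 (mod 13).
    The inverse of 7 mod 13 is 2 (since 7·2 = 14 = 1·13 + 1), so t ≡ 2·12 = 24 ≡ 11 (mod 13).
    Then x = 11 + 33·11 = 374, valid modulo lcm(33, 13) = 429: x ≡ 374 (mod 429).
Verify: 374 mod 11 = 0 ✓, 374 mod 3 = 2 ✓, 374 mod 13 = 10 ✓.

x ≡ 374 (mod 429).


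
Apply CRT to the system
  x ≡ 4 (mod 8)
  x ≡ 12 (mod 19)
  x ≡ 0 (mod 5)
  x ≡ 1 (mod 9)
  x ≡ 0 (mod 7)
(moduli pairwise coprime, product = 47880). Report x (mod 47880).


Product of moduli M = 8 · 19 · 5 · 9 · 7 = 47880.
Merge one congruence at a time:
  Start: x ≡ 4 (mod 8).
  Combine with x ≡ 12 (mod 19); new modulus lcm = 152.
    Write x = 4 + 8·t and substitute into x ≡ 12 (mod 19): 8·t ≡ 12 − 4 = 8 (mod 19).
    The inverse of 8 mod 19 is 12 (since 8·12 = 96 = 5·19 + 1), so t ≡ 12·8 = 96 ≡ 1 (mod 19).
    Then x = 4 + 8·1 = 12, valid modulo lcm(8, 19) = 152: x ≡ 12 (mod 152).
  Combine with x ≡ 0 (mod 5); new modulus lcm = 760.
    Write x = 12 + 152·t and substitute into x ≡ 0 (mod 5): 152·t ≡ 0 − 12 = -12 (mod 5).
    Reduce coefficients mod 5: 2·t ≡ 3 (mod 5).
    The inverse of 2 mod 5 is 3 (since 2·3 = 6 = 1·5 + 1), so t ≡ 3·3 = 9 ≡ 4 (mod 5).
    Then x = 12 + 152·4 = 620, valid modulo lcm(152, 5) = 760: x ≡ 620 (mod 760).
  Combine with x ≡ 1 (mod 9); new modulus lcm = 6840.
    Write x = 620 + 760·t and substitute into x ≡ 1 (mod 9): 760·t ≡ 1 − 620 = -619 (mod 9).
    Reduce coefficients mod 9: 4·t ≡ 2 (mod 9).
    The inverse of 4 mod 9 is 7 (since 4·7 = 28 = 3·9 + 1), so t ≡ 7·2 = 14 ≡ 5 (mod 9).
    Then x = 620 + 760·5 = 4420, valid modulo lcm(760, 9) = 6840: x ≡ 4420 (mod 6840).
  Combine with x ≡ 0 (mod 7); new modulus lcm = 47880.
    Write x = 4420 + 6840·t and substitute into x ≡ 0 (mod 7): 6840·t ≡ 0 − 4420 = -4420 (mod 7).
    Reduce coefficients mod 7: 1·t ≡ 4 (mod 7).
    So t ≡ 4 (mod 7).
    Then x = 4420 + 6840·4 = 31780, valid modulo lcm(6840, 7) = 47880: x ≡ 31780 (mod 47880).
Verify against each original: 31780 mod 8 = 4, 31780 mod 19 = 12, 31780 mod 5 = 0, 31780 mod 9 = 1, 31780 mod 7 = 0.

x ≡ 31780 (mod 47880).


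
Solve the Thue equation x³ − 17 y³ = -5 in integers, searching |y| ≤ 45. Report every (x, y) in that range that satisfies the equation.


The equation is x³ - 17y³ = -5. For fixed y, x³ = 17·y³ − 5, so a solution requires the RHS to be a perfect cube.
Strategy: iterate y from -45 to 45, compute RHS = 17·y³ − 5, and check whether it is a (positive or negative) perfect cube.
Check small values of y:
  y = 0: RHS = -5 is not a perfect cube.
  y = 1: RHS = 12 is not a perfect cube.
  y = -1: RHS = -22 is not a perfect cube.
  y = 2: RHS = 131 is not a perfect cube.
  y = -2: RHS = -141 is not a perfect cube.
  y = 3: RHS = 454 is not a perfect cube.
  y = -3: RHS = -464 is not a perfect cube.
Continuing the search up to |y| = 45 finds no solutions either.
No (x, y) in the scanned range satisfies the equation.

No integer solutions with |y| ≤ 45.


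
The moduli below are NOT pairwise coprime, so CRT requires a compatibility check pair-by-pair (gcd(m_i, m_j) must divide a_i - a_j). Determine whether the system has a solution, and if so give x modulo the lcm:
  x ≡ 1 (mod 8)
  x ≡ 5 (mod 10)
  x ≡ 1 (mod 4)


Moduli 8, 10, 4 are not pairwise coprime, so CRT works modulo lcm(m_i) when all pairwise compatibility conditions hold.
Pairwise compatibility: gcd(m_i, m_j) must divide a_i - a_j for every pair.
Merge one congruence at a time:
  Start: x ≡ 1 (mod 8).
  Combine with x ≡ 5 (mod 10): gcd(8, 10) = 2; 5 - 1 = 4, which IS divisible by 2, so compatible.
    Write x = 1 + 8·t and substitute into x ≡ 5 (mod 10): 8·t ≡ 5 − 1 = 4 (mod 10).
    Divide the congruence (and modulus) by g = 2: 4·t ≡ 2 (mod 5).
    The inverse of 4 mod 5 is 4 (since 4·4 = 16 = 3·5 + 1), so t ≡ 4·2 = 8 ≡ 3 (mod 5).
    Then x = 1 + 8·3 = 25, valid modulo lcm(8, 10) = 40: x ≡ 25 (mod 40).
  Combine with x ≡ 1 (mod 4): gcd(40, 4) = 4; 1 - 25 = -24, which IS divisible by 4, so compatible.
    Write x = 25 + 40·t and substitute into x ≡ 1 (mod 4): 40·t ≡ 1 − 25 = -24 (mod 4).
    Divide the congruence (and modulus) by g = 4: 10·t ≡ -6 (mod 1).
    Modulo 1 every t works; take t = 0.
    Then x = 25 + 40·0 = 25, valid modulo lcm(40, 4) = 40: x ≡ 25 (mod 40).
Verify: 25 mod 8 = 1, 25 mod 10 = 5, 25 mod 4 = 1.

x ≡ 25 (mod 40).


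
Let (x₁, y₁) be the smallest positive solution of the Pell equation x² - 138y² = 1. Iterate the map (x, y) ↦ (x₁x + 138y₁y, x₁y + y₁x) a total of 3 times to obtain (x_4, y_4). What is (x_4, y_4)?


Step 1: Find the fundamental solution (x₁, y₁) of x² - 138y² = 1.
  Expand √138 as a continued fraction. a₀ = ⌊√138⌋ = 11; iterate m_{k+1} = d_k·a_k − m_k, d_{k+1} = (138 − m_{k+1}²)/d_k, a_{k+1} = ⌊(a₀ + m_{k+1})/d_{k+1}⌋ (starting m₀ = 0, d₀ = 1), with convergents p_k = a_k·p_{k-1} + p_{k-2}, q_k = a_k·q_{k-1} + q_{k-2} (p₋₁ = 1, q₋₁ = 0):
  k = 0: a₀ = 11; p₀/q₀ = 11/1; p₀² − 138·q₀² = 121 − 138 = -17.
  k = 1: m = 11, d = 17, a = ⌊(11 + 11)/17⌋ = 1; p/q = (1·11 + 1)/(1·1 + 0) = 12/1; p² − 138·q² = 144 − 138 = 6.
  k = 2: m = 6, d = 6, a = ⌊(11 + 6)/6⌋ = 2; p/q = (2·12 + 11)/(2·1 + 1) = 35/3; p² − 138·q² = 1225 − 1242 = -17.
  k = 3: m = 6, d = 17, a = ⌊(11 + 6)/17⌋ = 1; p/q = (1·35 + 12)/(1·3 + 1) = 47/4; p² − 138·q² = 2209 − 2208 = 1.
  The first convergent with p² − 138·q² = 1 gives the fundamental solution (x₁, y₁) = (47, 4).
Step 2: Apply the recurrence (x_{n+1}, y_{n+1}) = (x₁x_n + 138y₁y_n, x₁y_n + y₁x_n) repeatedly.
  From (x_1, y_1) = (47, 4): x_2 = 47·47 + 138·4·4 = 4417; y_2 = 47·4 + 4·47 = 376.
  From (x_2, y_2) = (4417, 376): x_3 = 47·4417 + 138·4·376 = 415151; y_3 = 47·376 + 4·4417 = 35340.
  From (x_3, y_3) = (415151, 35340): x_4 = 47·415151 + 138·4·35340 = 39019777; y_4 = 47·35340 + 4·415151 = 3321584.
Step 3: Verify x_4² - 138·y_4² = 1522542997129729 - 1522542997129728 = 1 (should be 1). ✓

(x_1, y_1) = (47, 4); (x_4, y_4) = (39019777, 3321584).


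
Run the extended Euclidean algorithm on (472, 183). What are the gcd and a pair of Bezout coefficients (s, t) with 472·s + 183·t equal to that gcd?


Euclidean algorithm on (472, 183) — divide until remainder is 0:
  472 = 2 · 183 + 106
  183 = 1 · 106 + 77
  106 = 1 · 77 + 29
  77 = 2 · 29 + 19
  29 = 1 · 19 + 10
  19 = 1 · 10 + 9
  10 = 1 · 9 + 1
  9 = 9 · 1 + 0
gcd(472, 183) = 1.
Track Bezout coefficients alongside the remainders: start with r₀ = 472 = a·1 + b·0 (s = 1, t = 0) and r₁ = 183 = a·0 + b·1 (s = 0, t = 1); each new remainder r_{k+1} = r_{k-1} − q_k·r_k inherits s_{k+1} = s_{k-1} − q_k·s_k, t_{k+1} = t_{k-1} − q_k·t_k, so r_k = a·s_k + b·t_k at every step:
  q = 2: r = 106, s = 1 − 2·0 = 1, t = 0 − 2·1 = -2  (check: 472·1 + 183·(-2) = 106)
  q = 1: r = 77, s = 0 − 1·1 = -1, t = 1 − 1·(-2) = 3  (check: 472·(-1) + 183·3 = 77)
  q = 1: r = 29, s = 1 − 1·(-1) = 2, t = -2 − 1·3 = -5  (check: 472·2 + 183·(-5) = 29)
  q = 2: r = 19, s = -1 − 2·2 = -5, t = 3 − 2·(-5) = 13  (check: 472·(-5) + 183·13 = 19)
  q = 1: r = 10, s = 2 − 1·(-5) = 7, t = -5 − 1·13 = -18  (check: 472·7 + 183·(-18) = 10)
  q = 1: r = 9, s = -5 − 1·7 = -12, t = 13 − 1·(-18) = 31  (check: 472·(-12) + 183·31 = 9)
  q = 1: r = 1, s = 7 − 1·(-12) = 19, t = -18 − 1·31 = -49  (check: 472·19 + 183·(-49) = 1)
The row with r = 1 (the gcd) gives the Bezout coefficients s = 19, t = -49.
Result: 472 · (19) + 183 · (-49) = 1.

gcd(472, 183) = 1; s = 19, t = -49 (check: 472·19 + 183·(-49) = 1).


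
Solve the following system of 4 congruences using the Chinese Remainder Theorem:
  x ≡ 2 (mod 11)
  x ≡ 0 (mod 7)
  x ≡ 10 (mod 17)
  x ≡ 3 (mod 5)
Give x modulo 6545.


Product of moduli M = 11 · 7 · 17 · 5 = 6545.
Merge one congruence at a time:
  Start: x ≡ 2 (mod 11).
  Combine with x ≡ 0 (mod 7); new modulus lcm = 77.
    Write x = 2 + 11·t and substitute into x ≡ 0 (mod 7): 11·t ≡ 0 − 2 = -2 (mod 7).
    Reduce coefficients mod 7: 4·t ≡ 5 (mod 7).
    The inverse of 4 mod 7 is 2 (since 4·2 = 8 = 1·7 + 1), so t ≡ 2·5 = 10 ≡ 3 (mod 7).
    Then x = 2 + 11·3 = 35, valid modulo lcm(11, 7) = 77: x ≡ 35 (mod 77).
  Combine with x ≡ 10 (mod 17); new modulus lcm = 1309.
    Write x = 35 + 77·t and substitute into x ≡ 10 (mod 17): 77·t ≡ 10 − 35 = -25 (mod 17).
    Reduce coefficients mod 17: 9·t ≡ 9 (mod 17).
    The inverse of 9 mod 17 is 2 (since 9·2 = 18 = 1·17 + 1), so t ≡ 2·9 = 18 ≡ 1 (mod 17).
    Then x = 35 + 77·1 = 112, valid modulo lcm(77, 17) = 1309: x ≡ 112 (mod 1309).
  Combine with x ≡ 3 (mod 5); new modulus lcm = 6545.
    Write x = 112 + 1309·t and substitute into x ≡ 3 (mod 5): 1309·t ≡ 3 − 112 = -109 (mod 5).
    Reduce coefficients mod 5: 4·t ≡ 1 (mod 5).
    The inverse of 4 mod 5 is 4 (since 4·4 = 16 = 3·5 + 1), so t ≡ 4·1 = 4 ≡ 4 (mod 5).
    Then x = 112 + 1309·4 = 5348, valid modulo lcm(1309, 5) = 6545: x ≡ 5348 (mod 6545).
Verify against each original: 5348 mod 11 = 2, 5348 mod 7 = 0, 5348 mod 17 = 10, 5348 mod 5 = 3.

x ≡ 5348 (mod 6545).


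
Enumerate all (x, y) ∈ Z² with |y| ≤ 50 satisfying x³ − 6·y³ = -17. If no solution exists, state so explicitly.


The equation is x³ - 6y³ = -17. For fixed y, x³ = 6·y³ − 17, so a solution requires the RHS to be a perfect cube.
Strategy: iterate y from -50 to 50, compute RHS = 6·y³ − 17, and check whether it is a (positive or negative) perfect cube.
Check small values of y:
  y = 0: RHS = -17 is not a perfect cube.
  y = 1: RHS = -11 is not a perfect cube.
  y = -1: RHS = -23 is not a perfect cube.
  y = 2: RHS = 31 is not a perfect cube.
  y = -2: RHS = -65 is not a perfect cube.
  y = 3: RHS = 145 is not a perfect cube.
  y = -3: RHS = -179 is not a perfect cube.
Continuing the search up to |y| = 50 finds no solutions either.
No (x, y) in the scanned range satisfies the equation.

No integer solutions with |y| ≤ 50.


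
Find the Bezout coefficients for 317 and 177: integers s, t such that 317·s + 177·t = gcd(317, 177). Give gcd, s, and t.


Euclidean algorithm on (317, 177) — divide until remainder is 0:
  317 = 1 · 177 + 140
  177 = 1 · 140 + 37
  140 = 3 · 37 + 29
  37 = 1 · 29 + 8
  29 = 3 · 8 + 5
  8 = 1 · 5 + 3
  5 = 1 · 3 + 2
  3 = 1 · 2 + 1
  2 = 2 · 1 + 0
gcd(317, 177) = 1.
Track Bezout coefficients alongside the remainders: start with r₀ = 317 = a·1 + b·0 (s = 1, t = 0) and r₁ = 177 = a·0 + b·1 (s = 0, t = 1); each new remainder r_{k+1} = r_{k-1} − q_k·r_k inherits s_{k+1} = s_{k-1} − q_k·s_k, t_{k+1} = t_{k-1} − q_k·t_k, so r_k = a·s_k + b·t_k at every step:
  q = 1: r = 140, s = 1 − 1·0 = 1, t = 0 − 1·1 = -1  (check: 317·1 + 177·(-1) = 140)
  q = 1: r = 37, s = 0 − 1·1 = -1, t = 1 − 1·(-1) = 2  (check: 317·(-1) + 177·2 = 37)
  q = 3: r = 29, s = 1 − 3·(-1) = 4, t = -1 − 3·2 = -7  (check: 317·4 + 177·(-7) = 29)
  q = 1: r = 8, s = -1 − 1·4 = -5, t = 2 − 1·(-7) = 9  (check: 317·(-5) + 177·9 = 8)
  q = 3: r = 5, s = 4 − 3·(-5) = 19, t = -7 − 3·9 = -34  (check: 317·19 + 177·(-34) = 5)
  q = 1: r = 3, s = -5 − 1·19 = -24, t = 9 − 1·(-34) = 43  (check: 317·(-24) + 177·43 = 3)
  q = 1: r = 2, s = 19 − 1·(-24) = 43, t = -34 − 1·43 = -77  (check: 317·43 + 177·(-77) = 2)
  q = 1: r = 1, s = -24 − 1·43 = -67, t = 43 − 1·(-77) = 120  (check: 317·(-67) + 177·120 = 1)
The row with r = 1 (the gcd) gives the Bezout coefficients s = -67, t = 120.
Result: 317 · (-67) + 177 · (120) = 1.

gcd(317, 177) = 1; s = -67, t = 120 (check: 317·(-67) + 177·120 = 1).


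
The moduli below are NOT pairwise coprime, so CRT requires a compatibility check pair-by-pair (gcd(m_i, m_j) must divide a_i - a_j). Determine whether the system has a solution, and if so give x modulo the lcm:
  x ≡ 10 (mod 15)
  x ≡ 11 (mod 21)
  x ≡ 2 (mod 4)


Moduli 15, 21, 4 are not pairwise coprime, so CRT works modulo lcm(m_i) when all pairwise compatibility conditions hold.
Pairwise compatibility: gcd(m_i, m_j) must divide a_i - a_j for every pair.
Merge one congruence at a time:
  Start: x ≡ 10 (mod 15).
  Combine with x ≡ 11 (mod 21): gcd(15, 21) = 3, and 11 - 10 = 1 is NOT divisible by 3.
    ⇒ system is inconsistent (no integer solution).

No solution (the system is inconsistent).


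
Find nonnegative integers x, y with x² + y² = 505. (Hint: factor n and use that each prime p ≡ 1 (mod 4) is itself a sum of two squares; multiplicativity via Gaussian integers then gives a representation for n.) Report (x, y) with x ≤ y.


Step 1: Factor n = 505 = 5 · 101.
Step 2: Check the mod-4 condition on each prime factor: 5 ≡ 1 (mod 4), exponent 1; 101 ≡ 1 (mod 4), exponent 1.
All primes ≡ 3 (mod 4) appear to even exponent (or don't appear), so by the two-squares theorem n IS expressible as a sum of two squares.
Step 3: Build a representation. Here n = 5 · 101 is a product of primes ≡ 1 (mod 4). Each prime p ≡ 1 (mod 4) is itself a sum of two squares; find a² by testing p − a² for a perfect square:
  5: 5 − 1² = 4 = 2² ⇒ 5 = 1² + 2².
  101: 101 − 1² = 100 = 10² ⇒ 101 = 1² + 10².
  Combine using the Brahmagupta–Fibonacci identity (a² + b²)(c² + d²) = (ac − bd)² + (ad + bc)² = (ac + bd)² + (ad − bc)²:
  5 · 101 = 505: from (1² + 2²)(1² + 10²), take (1·1 − 2·10, 1·10 + 2·1) = (1 − 20, 10 + 2) = (-19, 12); dropping signs (only squares matter) gives (19, 12); check 19² + 12² = 361 + 144 = 505 ✓.
Step 4: Order so x ≤ y and verify: 12² + 19² = 144 + 361 = 505 = n. ✓

n = 505 = 12² + 19² (one valid representation with x ≤ y).
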